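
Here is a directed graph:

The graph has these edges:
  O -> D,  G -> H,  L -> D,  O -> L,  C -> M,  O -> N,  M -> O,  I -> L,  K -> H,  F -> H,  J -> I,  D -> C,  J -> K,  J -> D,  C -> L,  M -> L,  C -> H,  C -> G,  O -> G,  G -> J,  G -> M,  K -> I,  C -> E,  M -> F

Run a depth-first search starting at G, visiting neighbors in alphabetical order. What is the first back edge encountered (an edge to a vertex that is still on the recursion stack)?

C->G

DFS from G (visiting neighbors in alphabetical order); mark gray on enter, black on exit:
G gray
  H gray
  H black
  J gray
    D gray
      C gray
        E gray
        E black
        C→G: G is gray → back edge
First back edge: C → G.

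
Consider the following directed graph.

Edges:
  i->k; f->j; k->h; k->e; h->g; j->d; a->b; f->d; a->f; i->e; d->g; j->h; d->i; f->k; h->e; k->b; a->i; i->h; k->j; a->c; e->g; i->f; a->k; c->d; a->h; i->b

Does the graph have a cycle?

DFS with white/gray/black marking, starting from f:
f gray
  k gray
    h gray
      e gray
        g gray
        g black
      e black
      h→g: g black — skip
    h black
    j gray
      j→h: h black — skip
      d gray
        d→g: g black — skip
        i gray
          b gray
          b black
          i→k: k is gray → back edge
Back edge found, so a cycle exists: k → j → d → i → k.

Yes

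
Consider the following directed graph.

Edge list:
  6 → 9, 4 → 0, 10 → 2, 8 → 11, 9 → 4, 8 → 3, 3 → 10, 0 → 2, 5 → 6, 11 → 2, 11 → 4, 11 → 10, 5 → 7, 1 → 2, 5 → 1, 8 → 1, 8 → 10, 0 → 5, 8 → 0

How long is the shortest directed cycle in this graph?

For each vertex v, BFS finds the shortest path from v back to v.
The shortest such closed walk is 0 → 5 → 6 → 9 → 4 → 0, length 5.

5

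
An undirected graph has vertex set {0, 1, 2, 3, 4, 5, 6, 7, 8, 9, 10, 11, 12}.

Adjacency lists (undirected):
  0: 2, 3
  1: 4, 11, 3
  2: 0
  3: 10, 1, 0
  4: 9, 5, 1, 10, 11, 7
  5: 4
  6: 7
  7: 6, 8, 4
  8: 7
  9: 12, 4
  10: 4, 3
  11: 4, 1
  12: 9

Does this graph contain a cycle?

Yes

DFS, tracking each vertex's parent; an edge to a visited non-parent vertex closes a cycle.
Start from 7:
visit 7 (parent –)
  visit 6 (parent 7)
    6–7: parent, skip
  visit 8 (parent 7)
    8–7: parent, skip
  visit 4 (parent 7)
    visit 9 (parent 4)
      visit 12 (parent 9)
        12–9: parent, skip
      9–4: parent, skip
    visit 5 (parent 4)
      5–4: parent, skip
    visit 1 (parent 4)
      1–4: parent, skip
      visit 11 (parent 1)
        11–4: 4 visited and ≠ parent → cycle
Cycle: 4 – 1 – 11 – 4.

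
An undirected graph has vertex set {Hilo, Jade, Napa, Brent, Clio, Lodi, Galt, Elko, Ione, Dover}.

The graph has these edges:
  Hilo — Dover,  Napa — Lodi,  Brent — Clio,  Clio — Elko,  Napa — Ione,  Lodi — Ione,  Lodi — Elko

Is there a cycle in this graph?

DFS, tracking each vertex's parent; an edge to a visited non-parent vertex closes a cycle.
Start from Napa:
visit Napa (parent –)
  visit Lodi (parent Napa)
    visit Elko (parent Lodi)
      Elko–Lodi: parent, skip
      visit Clio (parent Elko)
        Clio–Elko: parent, skip
        visit Brent (parent Clio)
          Brent–Clio: parent, skip
    visit Ione (parent Lodi)
      Ione–Lodi: parent, skip
      Ione–Napa: Napa visited and ≠ parent → cycle
Cycle: Napa – Lodi – Ione – Napa.

Yes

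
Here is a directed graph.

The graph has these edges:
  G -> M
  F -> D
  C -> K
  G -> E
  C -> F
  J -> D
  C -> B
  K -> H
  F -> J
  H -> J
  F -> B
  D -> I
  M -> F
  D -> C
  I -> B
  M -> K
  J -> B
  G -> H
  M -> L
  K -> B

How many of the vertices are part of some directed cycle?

6

A vertex is on a directed cycle iff it belongs to a strongly connected component of size ≥ 2 (or has a self-loop).
The vertices on cycles are {C, D, F, H, J, K} — 6 in total.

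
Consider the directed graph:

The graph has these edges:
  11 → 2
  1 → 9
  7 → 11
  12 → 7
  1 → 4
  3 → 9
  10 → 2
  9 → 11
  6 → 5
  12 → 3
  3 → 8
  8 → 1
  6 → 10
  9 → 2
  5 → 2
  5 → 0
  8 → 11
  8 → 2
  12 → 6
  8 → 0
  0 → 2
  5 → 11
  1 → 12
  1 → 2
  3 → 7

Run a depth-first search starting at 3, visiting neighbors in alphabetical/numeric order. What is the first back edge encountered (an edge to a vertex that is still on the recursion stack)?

12->3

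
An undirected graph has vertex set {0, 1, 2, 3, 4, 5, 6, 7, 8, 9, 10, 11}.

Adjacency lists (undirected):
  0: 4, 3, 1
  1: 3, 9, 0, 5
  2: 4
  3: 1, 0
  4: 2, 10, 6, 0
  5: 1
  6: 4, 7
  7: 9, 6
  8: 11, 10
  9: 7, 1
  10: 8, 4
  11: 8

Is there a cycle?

Yes

DFS, tracking each vertex's parent; an edge to a visited non-parent vertex closes a cycle.
Start from 7:
visit 7 (parent –)
  visit 9 (parent 7)
    9–7: parent, skip
    visit 1 (parent 9)
      visit 3 (parent 1)
        3–1: parent, skip
        visit 0 (parent 3)
          visit 4 (parent 0)
            visit 2 (parent 4)
              2–4: parent, skip
            visit 10 (parent 4)
              visit 8 (parent 10)
                visit 11 (parent 8)
                  11–8: parent, skip
                8–10: parent, skip
              10–4: parent, skip
            visit 6 (parent 4)
              6–4: parent, skip
              6–7: 7 visited and ≠ parent → cycle
Cycle: 7 – 9 – 1 – 3 – 0 – 4 – 6 – 7.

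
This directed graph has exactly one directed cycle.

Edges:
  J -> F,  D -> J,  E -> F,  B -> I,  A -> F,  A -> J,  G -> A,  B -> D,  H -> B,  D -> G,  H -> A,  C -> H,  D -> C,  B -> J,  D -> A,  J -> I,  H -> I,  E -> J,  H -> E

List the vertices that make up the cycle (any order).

DFS with gray/black marking from D:
D gray
  A gray
    F gray
    F black
    J gray
      I gray
      I black
      J→F: F black — skip
    J black
  A black
  D→J: J black — skip
  C gray
    H gray
      H→A: A black — skip
      E gray
        E→F: F black — skip
        E→J: J black — skip
      E black
      B gray
        B→I: I black — skip
        B→D: D is gray → back edge
Back edge closes the cycle D → C → H → B → D; its vertices are {B, C, D, H}.

B, C, D, H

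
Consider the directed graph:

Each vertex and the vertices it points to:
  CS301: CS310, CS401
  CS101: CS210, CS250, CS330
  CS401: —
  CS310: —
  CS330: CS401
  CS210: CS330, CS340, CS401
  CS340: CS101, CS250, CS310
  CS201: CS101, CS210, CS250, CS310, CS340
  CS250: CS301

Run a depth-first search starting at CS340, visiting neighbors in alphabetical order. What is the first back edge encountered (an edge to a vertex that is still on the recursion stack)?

CS210→CS340

DFS from CS340 (visiting neighbors in alphabetical order); mark gray on enter, black on exit:
CS340 gray
  CS101 gray
    CS210 gray
      CS330 gray
        CS401 gray
        CS401 black
      CS330 black
      CS210→CS340: CS340 is gray → back edge
First back edge: CS210 → CS340.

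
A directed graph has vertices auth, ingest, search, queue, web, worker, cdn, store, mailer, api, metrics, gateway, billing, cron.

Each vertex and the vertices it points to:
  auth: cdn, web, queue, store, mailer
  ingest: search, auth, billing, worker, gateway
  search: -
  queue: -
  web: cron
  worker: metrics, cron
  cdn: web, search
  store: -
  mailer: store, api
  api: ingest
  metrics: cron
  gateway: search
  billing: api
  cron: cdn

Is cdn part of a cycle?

Yes

cdn is on a cycle iff cdn can reach itself via ≥1 edge.
cdn → web → cron → cdn — yes.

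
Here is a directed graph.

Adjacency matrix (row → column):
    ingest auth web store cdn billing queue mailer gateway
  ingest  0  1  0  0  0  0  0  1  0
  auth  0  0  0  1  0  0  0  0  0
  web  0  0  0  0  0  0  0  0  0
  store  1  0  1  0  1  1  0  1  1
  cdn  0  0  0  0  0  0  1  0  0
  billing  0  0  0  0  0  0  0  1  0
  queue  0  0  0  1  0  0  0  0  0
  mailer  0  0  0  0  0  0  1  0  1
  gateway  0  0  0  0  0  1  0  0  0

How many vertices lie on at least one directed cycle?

8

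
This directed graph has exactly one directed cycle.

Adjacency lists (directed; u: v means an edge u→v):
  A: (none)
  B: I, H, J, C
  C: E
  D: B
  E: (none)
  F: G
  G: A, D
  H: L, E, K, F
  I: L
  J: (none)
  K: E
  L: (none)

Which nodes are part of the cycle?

DFS with gray/black marking from B:
B gray
  I gray
    L gray
    L black
  I black
  H gray
    H→L: L black — skip
    E gray
    E black
    K gray
      K→E: E black — skip
    K black
    F gray
      G gray
        A gray
        A black
        D gray
          D→B: B is gray → back edge
Back edge closes the cycle B → H → F → G → D → B; its vertices are {B, D, F, G, H}.

B, D, F, G, H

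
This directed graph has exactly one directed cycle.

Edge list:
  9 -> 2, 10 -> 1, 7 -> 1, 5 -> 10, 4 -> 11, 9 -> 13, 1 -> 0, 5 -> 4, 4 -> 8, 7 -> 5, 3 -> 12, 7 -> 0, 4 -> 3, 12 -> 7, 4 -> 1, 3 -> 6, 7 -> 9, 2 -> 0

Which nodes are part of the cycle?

DFS with gray/black marking from 3:
3 gray
  12 gray
    7 gray
      5 gray
        10 gray
          1 gray
            0 gray
            0 black
          1 black
        10 black
        4 gray
          4→1: 1 black — skip
          8 gray
          8 black
          11 gray
          11 black
          4→3: 3 is gray → back edge
Back edge closes the cycle 3 → 12 → 7 → 5 → 4 → 3; its vertices are {3, 4, 5, 7, 12}.

3, 4, 5, 7, 12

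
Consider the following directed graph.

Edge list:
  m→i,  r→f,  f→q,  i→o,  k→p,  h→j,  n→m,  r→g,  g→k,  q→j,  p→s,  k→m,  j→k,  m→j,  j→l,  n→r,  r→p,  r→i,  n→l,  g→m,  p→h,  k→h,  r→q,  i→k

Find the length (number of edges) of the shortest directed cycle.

3

For each vertex v, BFS finds the shortest path from v back to v.
The shortest such closed walk is i → k → m → i, length 3.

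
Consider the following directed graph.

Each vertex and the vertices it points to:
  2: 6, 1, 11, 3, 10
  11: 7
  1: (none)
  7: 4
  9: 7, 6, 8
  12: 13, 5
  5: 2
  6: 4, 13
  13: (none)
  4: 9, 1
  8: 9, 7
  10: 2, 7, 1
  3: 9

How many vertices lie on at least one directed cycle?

A vertex is on a directed cycle iff it belongs to a strongly connected component of size ≥ 2 (or has a self-loop).
The vertices on cycles are {2, 4, 6, 7, 8, 9, 10} — 7 in total.

7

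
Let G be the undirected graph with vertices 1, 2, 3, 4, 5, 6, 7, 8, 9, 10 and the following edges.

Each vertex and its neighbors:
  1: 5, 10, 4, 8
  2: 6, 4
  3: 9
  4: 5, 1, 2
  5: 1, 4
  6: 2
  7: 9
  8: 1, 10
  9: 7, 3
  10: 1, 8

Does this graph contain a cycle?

DFS, tracking each vertex's parent; an edge to a visited non-parent vertex closes a cycle.
Start from 1:
visit 1 (parent –)
  visit 5 (parent 1)
    5–1: parent, skip
    visit 4 (parent 5)
      4–5: parent, skip
      4–1: 1 visited and ≠ parent → cycle
Cycle: 1 – 5 – 4 – 1.

Yes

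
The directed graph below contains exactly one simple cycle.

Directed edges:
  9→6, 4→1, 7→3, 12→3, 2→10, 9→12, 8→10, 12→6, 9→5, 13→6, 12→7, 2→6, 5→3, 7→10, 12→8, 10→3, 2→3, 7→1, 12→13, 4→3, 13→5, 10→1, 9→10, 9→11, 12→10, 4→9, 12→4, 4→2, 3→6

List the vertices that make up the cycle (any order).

4, 9, 12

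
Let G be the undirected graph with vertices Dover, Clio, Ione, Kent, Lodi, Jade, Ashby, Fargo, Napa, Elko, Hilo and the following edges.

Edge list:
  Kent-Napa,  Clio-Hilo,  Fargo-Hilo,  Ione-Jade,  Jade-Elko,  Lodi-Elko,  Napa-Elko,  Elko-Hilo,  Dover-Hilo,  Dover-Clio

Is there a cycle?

DFS, tracking each vertex's parent; an edge to a visited non-parent vertex closes a cycle.
Start from Clio:
visit Clio (parent –)
  visit Dover (parent Clio)
    Dover–Clio: parent, skip
    visit Hilo (parent Dover)
      visit Elko (parent Hilo)
        visit Lodi (parent Elko)
          Lodi–Elko: parent, skip
        Elko–Hilo: parent, skip
        visit Jade (parent Elko)
          Jade–Elko: parent, skip
          visit Ione (parent Jade)
            Ione–Jade: parent, skip
        visit Napa (parent Elko)
          visit Kent (parent Napa)
            Kent–Napa: parent, skip
          Napa–Elko: parent, skip
      Hilo–Clio: Clio visited and ≠ parent → cycle
Cycle: Clio – Dover – Hilo – Clio.

Yes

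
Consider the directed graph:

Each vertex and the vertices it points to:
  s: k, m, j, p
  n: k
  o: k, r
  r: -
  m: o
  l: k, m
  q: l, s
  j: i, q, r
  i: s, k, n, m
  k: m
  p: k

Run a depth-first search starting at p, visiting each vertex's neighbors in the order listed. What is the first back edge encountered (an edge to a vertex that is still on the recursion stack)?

o->k

DFS from p (visiting each vertex's neighbors in the order listed); mark gray on enter, black on exit:
p gray
  k gray
    m gray
      o gray
        o→k: k is gray → back edge
First back edge: o → k.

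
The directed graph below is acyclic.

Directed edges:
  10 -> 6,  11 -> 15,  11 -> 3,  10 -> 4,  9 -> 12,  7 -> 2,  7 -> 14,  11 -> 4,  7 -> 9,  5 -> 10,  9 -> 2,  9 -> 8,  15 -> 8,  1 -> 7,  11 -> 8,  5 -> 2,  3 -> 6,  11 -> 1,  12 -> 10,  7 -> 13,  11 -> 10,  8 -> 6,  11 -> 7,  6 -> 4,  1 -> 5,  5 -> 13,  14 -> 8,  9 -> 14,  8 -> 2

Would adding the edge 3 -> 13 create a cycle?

No

Adding 3→13 creates a cycle iff 13 can already reach 3.
Explore from 13: no path reaches 3. The graph stays acyclic.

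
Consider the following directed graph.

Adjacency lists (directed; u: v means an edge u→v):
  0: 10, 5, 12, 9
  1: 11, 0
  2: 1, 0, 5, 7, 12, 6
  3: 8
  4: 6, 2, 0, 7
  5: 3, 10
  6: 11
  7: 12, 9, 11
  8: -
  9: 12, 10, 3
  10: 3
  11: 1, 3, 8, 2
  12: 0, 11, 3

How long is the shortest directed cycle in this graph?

For each vertex v, BFS finds the shortest path from v back to v.
The shortest such closed walk is 1 → 11 → 1, length 2.

2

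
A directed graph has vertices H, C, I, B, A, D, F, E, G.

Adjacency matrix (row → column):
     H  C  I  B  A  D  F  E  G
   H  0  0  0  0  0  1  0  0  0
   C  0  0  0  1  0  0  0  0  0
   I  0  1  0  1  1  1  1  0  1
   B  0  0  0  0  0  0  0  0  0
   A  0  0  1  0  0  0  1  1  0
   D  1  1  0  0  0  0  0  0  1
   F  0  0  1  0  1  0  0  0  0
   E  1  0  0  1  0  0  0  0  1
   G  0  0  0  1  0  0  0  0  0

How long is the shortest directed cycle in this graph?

For each vertex v, BFS finds the shortest path from v back to v.
The shortest such closed walk is I → F → I, length 2.

2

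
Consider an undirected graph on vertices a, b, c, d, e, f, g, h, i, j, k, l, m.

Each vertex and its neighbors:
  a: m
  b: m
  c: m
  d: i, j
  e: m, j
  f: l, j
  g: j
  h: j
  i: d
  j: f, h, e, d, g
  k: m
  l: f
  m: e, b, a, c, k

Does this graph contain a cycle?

No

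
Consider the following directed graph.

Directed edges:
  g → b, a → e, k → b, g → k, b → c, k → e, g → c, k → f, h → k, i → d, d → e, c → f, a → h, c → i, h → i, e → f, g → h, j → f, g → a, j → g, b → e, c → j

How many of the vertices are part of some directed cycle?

A vertex is on a directed cycle iff it belongs to a strongly connected component of size ≥ 2 (or has a self-loop).
The vertices on cycles are {a, b, c, g, h, j, k} — 7 in total.

7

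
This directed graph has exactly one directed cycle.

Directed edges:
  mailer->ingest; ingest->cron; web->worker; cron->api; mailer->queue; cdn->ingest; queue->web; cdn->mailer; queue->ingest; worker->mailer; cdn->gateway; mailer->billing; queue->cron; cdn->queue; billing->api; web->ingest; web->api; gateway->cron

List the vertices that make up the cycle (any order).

DFS with gray/black marking from mailer:
mailer gray
  queue gray
    ingest gray
      cron gray
        api gray
        api black
      cron black
    ingest black
    queue→cron: cron black — skip
    web gray
      web→api: api black — skip
      web→ingest: ingest black — skip
      worker gray
        worker→mailer: mailer is gray → back edge
Back edge closes the cycle mailer → queue → web → worker → mailer; its vertices are {web, queue, mailer, worker}.

web, queue, mailer, worker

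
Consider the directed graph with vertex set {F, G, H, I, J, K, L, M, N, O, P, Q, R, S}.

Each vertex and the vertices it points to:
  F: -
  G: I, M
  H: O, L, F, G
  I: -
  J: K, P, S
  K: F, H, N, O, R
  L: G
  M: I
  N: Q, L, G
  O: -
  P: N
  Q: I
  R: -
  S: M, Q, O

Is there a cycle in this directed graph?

No

DFS with white/gray/black marking, starting from I:
I gray
I black
F gray
F black
G gray
  G→I: I black — skip
  M gray
    M→I: I black — skip
  M black
G black
H gray
  O gray
  O black
  L gray
    L→G: G black — skip
  L black
  H→F: F black — skip
  H→G: G black — skip
H black
J gray
  K gray
    K→F: F black — skip
    K→H: H black — skip
    N gray
      Q gray
        Q→I: I black — skip
      Q black
      N→L: L black — skip
      N→G: G black — skip
    N black
    K→O: O black — skip
    R gray
    R black
  K black
  P gray
    P→N: N black — skip
  P black
  S gray
    S→M: M black — skip
    S→Q: Q black — skip
    S→O: O black — skip
  S black
J black
Every edge goes to a white or black vertex — no back edge, so the graph is acyclic.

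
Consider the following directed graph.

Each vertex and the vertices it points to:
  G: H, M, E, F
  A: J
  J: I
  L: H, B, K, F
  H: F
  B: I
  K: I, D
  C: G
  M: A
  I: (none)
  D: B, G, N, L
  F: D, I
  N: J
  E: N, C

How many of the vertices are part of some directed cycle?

A vertex is on a directed cycle iff it belongs to a strongly connected component of size ≥ 2 (or has a self-loop).
The vertices on cycles are {C, D, E, F, G, H, K, L} — 8 in total.

8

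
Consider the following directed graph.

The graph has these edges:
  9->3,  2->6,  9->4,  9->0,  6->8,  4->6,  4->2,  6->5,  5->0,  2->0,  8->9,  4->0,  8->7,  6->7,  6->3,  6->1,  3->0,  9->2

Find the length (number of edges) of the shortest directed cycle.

For each vertex v, BFS finds the shortest path from v back to v.
The shortest such closed walk is 4 → 6 → 8 → 9 → 4, length 4.

4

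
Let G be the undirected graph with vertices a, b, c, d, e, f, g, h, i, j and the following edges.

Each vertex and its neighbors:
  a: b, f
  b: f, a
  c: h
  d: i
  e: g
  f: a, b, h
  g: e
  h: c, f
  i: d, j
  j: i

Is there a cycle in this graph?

DFS, tracking each vertex's parent; an edge to a visited non-parent vertex closes a cycle.
Start from d:
visit d (parent –)
  visit i (parent d)
    i–d: parent, skip
    visit j (parent i)
      j–i: parent, skip
visit a (parent –)
  visit b (parent a)
    visit f (parent b)
      f–a: a visited and ≠ parent → cycle
Cycle: a – b – f – a.

Yes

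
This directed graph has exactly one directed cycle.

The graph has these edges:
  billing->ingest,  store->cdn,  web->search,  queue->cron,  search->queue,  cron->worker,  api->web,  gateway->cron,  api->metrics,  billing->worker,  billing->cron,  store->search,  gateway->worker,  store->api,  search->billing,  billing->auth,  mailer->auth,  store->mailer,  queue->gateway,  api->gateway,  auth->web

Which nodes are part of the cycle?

DFS with gray/black marking from search:
search gray
  billing gray
    ingest gray
    ingest black
    auth gray
      web gray
        web→search: search is gray → back edge
Back edge closes the cycle search → billing → auth → web → search; its vertices are {web, auth, search, billing}.

web, auth, search, billing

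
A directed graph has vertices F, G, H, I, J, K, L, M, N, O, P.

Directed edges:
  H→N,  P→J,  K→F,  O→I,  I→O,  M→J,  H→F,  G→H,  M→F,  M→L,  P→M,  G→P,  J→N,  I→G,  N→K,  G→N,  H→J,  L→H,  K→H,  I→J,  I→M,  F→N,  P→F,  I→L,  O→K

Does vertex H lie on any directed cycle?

Yes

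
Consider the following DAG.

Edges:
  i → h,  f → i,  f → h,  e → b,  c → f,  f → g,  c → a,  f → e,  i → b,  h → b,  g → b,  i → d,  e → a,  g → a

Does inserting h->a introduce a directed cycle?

Adding h→a creates a cycle iff a can already reach h.
Explore from a: no path reaches h. The graph stays acyclic.

No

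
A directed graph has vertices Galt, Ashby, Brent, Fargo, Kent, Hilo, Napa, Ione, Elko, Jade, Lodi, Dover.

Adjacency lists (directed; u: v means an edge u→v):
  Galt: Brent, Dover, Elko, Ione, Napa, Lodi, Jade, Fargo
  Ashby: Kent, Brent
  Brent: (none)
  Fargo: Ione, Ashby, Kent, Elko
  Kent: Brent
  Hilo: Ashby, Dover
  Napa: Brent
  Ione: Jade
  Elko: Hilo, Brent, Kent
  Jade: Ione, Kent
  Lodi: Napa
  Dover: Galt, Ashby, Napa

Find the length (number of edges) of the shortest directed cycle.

For each vertex v, BFS finds the shortest path from v back to v.
The shortest such closed walk is Galt → Dover → Galt, length 2.

2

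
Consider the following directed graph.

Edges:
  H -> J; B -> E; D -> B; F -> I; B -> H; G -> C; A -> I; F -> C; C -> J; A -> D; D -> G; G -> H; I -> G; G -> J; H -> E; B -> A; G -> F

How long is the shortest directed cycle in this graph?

3

For each vertex v, BFS finds the shortest path from v back to v.
The shortest such closed walk is A → D → B → A, length 3.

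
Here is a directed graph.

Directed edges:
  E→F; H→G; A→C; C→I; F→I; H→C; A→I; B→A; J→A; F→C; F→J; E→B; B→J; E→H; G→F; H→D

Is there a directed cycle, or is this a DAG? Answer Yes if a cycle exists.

DFS with white/gray/black marking, starting from G:
G gray
  F gray
    C gray
      I gray
      I black
    C black
    F→I: I black — skip
    J gray
      A gray
        A→I: I black — skip
        A→C: C black — skip
      A black
    J black
  F black
G black
H gray
  H→C: C black — skip
  H→G: G black — skip
  D gray
  D black
H black
B gray
  B→A: A black — skip
  B→J: J black — skip
B black
E gray
  E→B: B black — skip
  E→H: H black — skip
  E→F: F black — skip
E black
Every edge goes to a white or black vertex — no back edge, so the graph is acyclic.

No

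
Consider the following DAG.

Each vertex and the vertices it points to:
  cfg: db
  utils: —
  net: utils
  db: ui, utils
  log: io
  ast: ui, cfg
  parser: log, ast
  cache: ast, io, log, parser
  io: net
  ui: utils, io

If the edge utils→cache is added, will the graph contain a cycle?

Yes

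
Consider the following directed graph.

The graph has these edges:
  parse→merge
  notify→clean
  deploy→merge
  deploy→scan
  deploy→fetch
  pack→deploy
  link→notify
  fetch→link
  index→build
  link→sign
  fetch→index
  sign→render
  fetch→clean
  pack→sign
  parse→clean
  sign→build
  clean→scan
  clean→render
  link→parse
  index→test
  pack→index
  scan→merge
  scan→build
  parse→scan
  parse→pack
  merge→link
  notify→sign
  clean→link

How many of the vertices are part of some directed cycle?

9

A vertex is on a directed cycle iff it belongs to a strongly connected component of size ≥ 2 (or has a self-loop).
The vertices on cycles are {link, pack, scan, clean, fetch, merge, parse, deploy, notify} — 9 in total.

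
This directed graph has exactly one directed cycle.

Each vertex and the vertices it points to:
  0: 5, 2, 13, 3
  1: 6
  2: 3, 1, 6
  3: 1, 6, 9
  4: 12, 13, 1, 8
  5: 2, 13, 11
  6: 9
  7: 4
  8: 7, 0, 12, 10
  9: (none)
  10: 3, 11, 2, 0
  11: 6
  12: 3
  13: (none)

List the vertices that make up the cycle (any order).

DFS with gray/black marking from 8:
8 gray
  7 gray
    4 gray
      12 gray
        3 gray
          1 gray
            6 gray
              9 gray
              9 black
            6 black
          1 black
          3→6: 6 black — skip
          3→9: 9 black — skip
        3 black
      12 black
      13 gray
      13 black
      4→1: 1 black — skip
      4→8: 8 is gray → back edge
Back edge closes the cycle 8 → 7 → 4 → 8; its vertices are {4, 7, 8}.

4, 7, 8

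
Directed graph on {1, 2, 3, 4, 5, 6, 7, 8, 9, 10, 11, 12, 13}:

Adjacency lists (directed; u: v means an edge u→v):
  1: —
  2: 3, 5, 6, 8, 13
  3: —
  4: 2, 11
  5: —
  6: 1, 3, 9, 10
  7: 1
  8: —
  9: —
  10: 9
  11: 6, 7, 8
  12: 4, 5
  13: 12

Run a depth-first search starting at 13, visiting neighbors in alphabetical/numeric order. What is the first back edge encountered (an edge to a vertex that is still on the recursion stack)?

DFS from 13 (visiting neighbors in alphabetical/numeric order); mark gray on enter, black on exit:
13 gray
  12 gray
    4 gray
      2 gray
        3 gray
        3 black
        5 gray
        5 black
        6 gray
          1 gray
          1 black
          6→3: 3 black — skip
          9 gray
          9 black
          10 gray
            10→9: 9 black — skip
          10 black
        6 black
        8 gray
        8 black
        2→13: 13 is gray → back edge
First back edge: 2 → 13.

2->13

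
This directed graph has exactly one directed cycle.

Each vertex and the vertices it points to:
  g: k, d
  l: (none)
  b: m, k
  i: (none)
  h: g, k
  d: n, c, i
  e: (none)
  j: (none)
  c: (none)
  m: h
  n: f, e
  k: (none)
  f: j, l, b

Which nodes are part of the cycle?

DFS with gray/black marking from d:
d gray
  n gray
    f gray
      j gray
      j black
      l gray
      l black
      b gray
        m gray
          h gray
            g gray
              k gray
              k black
              g→d: d is gray → back edge
Back edge closes the cycle d → n → f → b → m → h → g → d; its vertices are {b, d, f, g, h, m, n}.

b, d, f, g, h, m, n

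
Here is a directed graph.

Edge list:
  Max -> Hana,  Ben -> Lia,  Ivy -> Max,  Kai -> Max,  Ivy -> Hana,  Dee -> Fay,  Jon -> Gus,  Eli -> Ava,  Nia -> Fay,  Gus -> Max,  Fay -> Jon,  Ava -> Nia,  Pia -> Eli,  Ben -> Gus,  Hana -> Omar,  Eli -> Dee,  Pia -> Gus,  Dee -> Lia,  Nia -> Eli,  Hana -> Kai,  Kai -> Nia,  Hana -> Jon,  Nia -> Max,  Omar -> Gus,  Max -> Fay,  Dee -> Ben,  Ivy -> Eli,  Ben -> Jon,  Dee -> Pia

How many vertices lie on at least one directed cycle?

13

A vertex is on a directed cycle iff it belongs to a strongly connected component of size ≥ 2 (or has a self-loop).
The vertices on cycles are {Ava, Ben, Dee, Eli, Fay, Gus, Jon, Kai, Max, Nia, Pia, Hana, Omar} — 13 in total.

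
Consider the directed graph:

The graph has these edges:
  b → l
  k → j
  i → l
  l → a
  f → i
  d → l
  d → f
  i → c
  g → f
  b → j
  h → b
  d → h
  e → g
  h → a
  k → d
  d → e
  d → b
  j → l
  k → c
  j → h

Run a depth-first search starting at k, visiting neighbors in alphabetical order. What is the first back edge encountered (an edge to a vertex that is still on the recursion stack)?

h->b

DFS from k (visiting neighbors in alphabetical order); mark gray on enter, black on exit:
k gray
  c gray
  c black
  d gray
    b gray
      j gray
        h gray
          a gray
          a black
          h→b: b is gray → back edge
First back edge: h → b.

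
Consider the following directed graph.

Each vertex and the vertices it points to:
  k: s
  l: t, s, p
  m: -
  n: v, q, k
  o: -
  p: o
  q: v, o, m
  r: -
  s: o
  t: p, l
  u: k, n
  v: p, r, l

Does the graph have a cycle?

DFS with white/gray/black marking, starting from s:
s gray
  o gray
  o black
s black
k gray
  k→s: s black — skip
k black
l gray
  t gray
    p gray
      p→o: o black — skip
    p black
    t→l: l is gray → back edge
Back edge found, so a cycle exists: l → t → l.

Yes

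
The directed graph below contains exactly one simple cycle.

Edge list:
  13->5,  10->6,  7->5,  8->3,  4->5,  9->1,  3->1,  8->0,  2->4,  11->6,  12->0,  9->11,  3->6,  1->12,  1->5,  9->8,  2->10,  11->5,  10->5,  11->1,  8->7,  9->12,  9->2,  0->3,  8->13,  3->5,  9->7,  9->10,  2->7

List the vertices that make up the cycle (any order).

DFS with gray/black marking from 12:
12 gray
  0 gray
    3 gray
      6 gray
      6 black
      1 gray
        1→12: 12 is gray → back edge
Back edge closes the cycle 12 → 0 → 3 → 1 → 12; its vertices are {0, 1, 3, 12}.

0, 1, 3, 12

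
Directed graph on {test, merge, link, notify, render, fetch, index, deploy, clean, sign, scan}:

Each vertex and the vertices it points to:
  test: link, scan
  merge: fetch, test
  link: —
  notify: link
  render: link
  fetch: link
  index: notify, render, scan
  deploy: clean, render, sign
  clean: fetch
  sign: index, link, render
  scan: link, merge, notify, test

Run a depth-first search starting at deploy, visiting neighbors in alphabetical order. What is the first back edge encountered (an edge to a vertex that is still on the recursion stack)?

DFS from deploy (visiting neighbors in alphabetical order); mark gray on enter, black on exit:
deploy gray
  clean gray
    fetch gray
      link gray
      link black
    fetch black
  clean black
  render gray
    render→link: link black — skip
  render black
  sign gray
    index gray
      notify gray
        notify→link: link black — skip
      notify black
      index→render: render black — skip
      scan gray
        scan→link: link black — skip
        merge gray
          merge→fetch: fetch black — skip
          test gray
            test→link: link black — skip
            test→scan: scan is gray → back edge
First back edge: test → scan.

test→scan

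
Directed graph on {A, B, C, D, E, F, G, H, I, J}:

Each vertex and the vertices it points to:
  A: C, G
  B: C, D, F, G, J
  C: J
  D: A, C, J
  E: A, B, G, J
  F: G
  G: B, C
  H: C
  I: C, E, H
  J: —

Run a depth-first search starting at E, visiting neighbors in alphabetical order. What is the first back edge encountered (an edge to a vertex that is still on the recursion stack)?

D->A

DFS from E (visiting neighbors in alphabetical order); mark gray on enter, black on exit:
E gray
  A gray
    C gray
      J gray
      J black
    C black
    G gray
      B gray
        B→C: C black — skip
        D gray
          D→A: A is gray → back edge
First back edge: D → A.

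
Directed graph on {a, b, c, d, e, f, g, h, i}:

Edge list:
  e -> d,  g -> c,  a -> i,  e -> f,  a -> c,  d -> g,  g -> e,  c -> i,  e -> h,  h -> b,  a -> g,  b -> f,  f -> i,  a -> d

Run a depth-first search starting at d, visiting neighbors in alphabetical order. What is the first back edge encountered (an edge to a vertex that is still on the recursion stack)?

e->d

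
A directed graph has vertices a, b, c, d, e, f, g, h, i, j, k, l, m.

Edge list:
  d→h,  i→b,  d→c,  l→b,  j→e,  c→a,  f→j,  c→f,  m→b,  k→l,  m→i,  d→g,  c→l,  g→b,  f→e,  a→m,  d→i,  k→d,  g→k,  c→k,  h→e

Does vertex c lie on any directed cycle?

Yes

c is on a cycle iff c can reach itself via ≥1 edge.
c → k → d → c — yes.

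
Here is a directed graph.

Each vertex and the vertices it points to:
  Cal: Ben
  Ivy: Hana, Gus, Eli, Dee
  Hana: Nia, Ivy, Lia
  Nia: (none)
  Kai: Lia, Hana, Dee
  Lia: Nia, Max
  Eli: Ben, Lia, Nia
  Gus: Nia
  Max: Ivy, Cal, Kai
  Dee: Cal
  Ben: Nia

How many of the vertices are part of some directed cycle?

A vertex is on a directed cycle iff it belongs to a strongly connected component of size ≥ 2 (or has a self-loop).
The vertices on cycles are {Eli, Ivy, Kai, Lia, Max, Hana} — 6 in total.

6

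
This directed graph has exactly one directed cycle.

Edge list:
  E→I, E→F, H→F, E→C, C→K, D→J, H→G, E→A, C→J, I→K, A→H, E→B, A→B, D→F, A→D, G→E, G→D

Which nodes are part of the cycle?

DFS with gray/black marking from E:
E gray
  A gray
    B gray
    B black
    D gray
      J gray
      J black
      F gray
      F black
    D black
    H gray
      H→F: F black — skip
      G gray
        G→E: E is gray → back edge
Back edge closes the cycle E → A → H → G → E; its vertices are {A, E, G, H}.

A, E, G, H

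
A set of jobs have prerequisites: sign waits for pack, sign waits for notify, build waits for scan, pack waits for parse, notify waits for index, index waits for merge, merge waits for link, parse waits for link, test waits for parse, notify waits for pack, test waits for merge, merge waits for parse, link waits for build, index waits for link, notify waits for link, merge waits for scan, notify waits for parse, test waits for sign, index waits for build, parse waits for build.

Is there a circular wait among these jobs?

No

DFS with white/gray/black marking, starting from test:
test gray
  sign gray
    pack gray
      parse gray
        link gray
          build gray
            scan gray
            scan black
          build black
        link black
        parse→build: build black — skip
      parse black
    pack black
    notify gray
      notify→parse: parse black — skip
      index gray
        index→build: build black — skip
        index→link: link black — skip
        merge gray
          merge→parse: parse black — skip
          merge→scan: scan black — skip
          merge→link: link black — skip
        merge black
      index black
      notify→link: link black — skip
      notify→pack: pack black — skip
    notify black
  sign black
  test→merge: merge black — skip
  test→parse: parse black — skip
test black
Every edge goes to a white or black vertex — no back edge, so the graph is acyclic.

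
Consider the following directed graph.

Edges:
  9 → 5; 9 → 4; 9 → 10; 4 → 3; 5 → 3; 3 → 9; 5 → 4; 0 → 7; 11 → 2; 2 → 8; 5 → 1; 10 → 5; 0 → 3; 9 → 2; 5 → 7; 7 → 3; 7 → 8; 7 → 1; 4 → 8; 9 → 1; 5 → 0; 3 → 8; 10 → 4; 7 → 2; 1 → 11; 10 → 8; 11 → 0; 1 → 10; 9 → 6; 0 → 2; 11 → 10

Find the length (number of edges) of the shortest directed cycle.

For each vertex v, BFS finds the shortest path from v back to v.
The shortest such closed walk is 9 → 5 → 3 → 9, length 3.

3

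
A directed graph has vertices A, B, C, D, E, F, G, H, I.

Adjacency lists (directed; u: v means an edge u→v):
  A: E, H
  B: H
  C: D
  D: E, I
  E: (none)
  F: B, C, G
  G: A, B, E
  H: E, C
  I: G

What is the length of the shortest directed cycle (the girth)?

6

For each vertex v, BFS finds the shortest path from v back to v.
The shortest such closed walk is C → D → I → G → A → H → C, length 6.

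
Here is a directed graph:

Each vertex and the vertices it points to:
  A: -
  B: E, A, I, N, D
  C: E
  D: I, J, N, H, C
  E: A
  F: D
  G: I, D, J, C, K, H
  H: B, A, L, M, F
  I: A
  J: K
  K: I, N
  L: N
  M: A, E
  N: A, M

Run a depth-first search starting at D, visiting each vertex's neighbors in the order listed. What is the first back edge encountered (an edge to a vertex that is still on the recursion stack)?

DFS from D (visiting each vertex's neighbors in the order listed); mark gray on enter, black on exit:
D gray
  I gray
    A gray
    A black
  I black
  J gray
    K gray
      K→I: I black — skip
      N gray
        N→A: A black — skip
        M gray
          M→A: A black — skip
          E gray
            E→A: A black — skip
          E black
        M black
      N black
    K black
  J black
  D→N: N black — skip
  H gray
    B gray
      B→E: E black — skip
      B→A: A black — skip
      B→I: I black — skip
      B→N: N black — skip
      B→D: D is gray → back edge
First back edge: B → D.

B→D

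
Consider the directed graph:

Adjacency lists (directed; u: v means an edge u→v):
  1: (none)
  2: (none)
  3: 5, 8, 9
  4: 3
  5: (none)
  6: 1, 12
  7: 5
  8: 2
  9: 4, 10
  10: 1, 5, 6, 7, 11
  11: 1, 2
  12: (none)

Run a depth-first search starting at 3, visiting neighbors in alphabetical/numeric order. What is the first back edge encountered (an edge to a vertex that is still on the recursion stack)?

4→3

DFS from 3 (visiting neighbors in alphabetical/numeric order); mark gray on enter, black on exit:
3 gray
  5 gray
  5 black
  8 gray
    2 gray
    2 black
  8 black
  9 gray
    4 gray
      4→3: 3 is gray → back edge
First back edge: 4 → 3.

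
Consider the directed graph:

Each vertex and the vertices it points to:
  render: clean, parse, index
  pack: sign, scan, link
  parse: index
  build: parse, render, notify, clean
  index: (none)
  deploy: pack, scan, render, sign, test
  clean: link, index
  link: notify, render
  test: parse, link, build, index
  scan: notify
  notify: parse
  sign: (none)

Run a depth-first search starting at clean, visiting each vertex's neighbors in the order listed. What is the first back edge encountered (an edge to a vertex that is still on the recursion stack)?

render→clean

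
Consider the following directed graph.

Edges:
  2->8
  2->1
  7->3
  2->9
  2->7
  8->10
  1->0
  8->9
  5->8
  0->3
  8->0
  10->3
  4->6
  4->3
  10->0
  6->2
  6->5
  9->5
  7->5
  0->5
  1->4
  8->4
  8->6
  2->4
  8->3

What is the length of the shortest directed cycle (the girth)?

3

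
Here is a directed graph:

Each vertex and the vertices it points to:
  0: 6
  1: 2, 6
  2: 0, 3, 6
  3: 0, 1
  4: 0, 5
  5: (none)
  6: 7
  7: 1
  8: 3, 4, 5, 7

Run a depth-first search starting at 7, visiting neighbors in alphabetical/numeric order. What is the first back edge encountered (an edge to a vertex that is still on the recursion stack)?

6->7

DFS from 7 (visiting neighbors in alphabetical/numeric order); mark gray on enter, black on exit:
7 gray
  1 gray
    2 gray
      0 gray
        6 gray
          6→7: 7 is gray → back edge
First back edge: 6 → 7.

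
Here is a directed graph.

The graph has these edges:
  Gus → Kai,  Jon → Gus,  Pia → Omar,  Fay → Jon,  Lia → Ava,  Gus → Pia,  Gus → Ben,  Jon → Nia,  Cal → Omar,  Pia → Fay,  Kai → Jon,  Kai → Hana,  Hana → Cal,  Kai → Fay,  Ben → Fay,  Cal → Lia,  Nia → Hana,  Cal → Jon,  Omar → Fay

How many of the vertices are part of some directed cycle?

10

A vertex is on a directed cycle iff it belongs to a strongly connected component of size ≥ 2 (or has a self-loop).
The vertices on cycles are {Ben, Cal, Fay, Gus, Jon, Kai, Nia, Pia, Hana, Omar} — 10 in total.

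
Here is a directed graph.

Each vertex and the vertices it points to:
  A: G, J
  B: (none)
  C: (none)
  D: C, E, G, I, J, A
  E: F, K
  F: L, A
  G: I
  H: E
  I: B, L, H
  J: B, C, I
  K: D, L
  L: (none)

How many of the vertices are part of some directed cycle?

A vertex is on a directed cycle iff it belongs to a strongly connected component of size ≥ 2 (or has a self-loop).
The vertices on cycles are {A, D, E, F, G, H, I, J, K} — 9 in total.

9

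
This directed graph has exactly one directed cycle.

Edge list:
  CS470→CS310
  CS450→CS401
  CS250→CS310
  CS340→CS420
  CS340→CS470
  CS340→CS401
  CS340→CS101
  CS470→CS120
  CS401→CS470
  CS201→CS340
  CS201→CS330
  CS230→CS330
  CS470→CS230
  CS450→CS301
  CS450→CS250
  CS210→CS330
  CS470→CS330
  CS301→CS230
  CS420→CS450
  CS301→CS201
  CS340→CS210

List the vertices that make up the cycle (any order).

CS201, CS301, CS340, CS420, CS450

DFS with gray/black marking from CS340:
CS340 gray
  CS420 gray
    CS450 gray
      CS301 gray
        CS230 gray
          CS330 gray
          CS330 black
        CS230 black
        CS201 gray
          CS201→CS340: CS340 is gray → back edge
Back edge closes the cycle CS340 → CS420 → CS450 → CS301 → CS201 → CS340; its vertices are {CS201, CS301, CS340, CS420, CS450}.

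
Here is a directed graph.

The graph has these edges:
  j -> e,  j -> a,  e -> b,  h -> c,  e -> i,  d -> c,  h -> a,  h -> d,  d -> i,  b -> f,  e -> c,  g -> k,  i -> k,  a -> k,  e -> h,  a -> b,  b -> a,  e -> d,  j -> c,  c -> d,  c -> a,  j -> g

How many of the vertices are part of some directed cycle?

4

A vertex is on a directed cycle iff it belongs to a strongly connected component of size ≥ 2 (or has a self-loop).
The vertices on cycles are {a, b, c, d} — 4 in total.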